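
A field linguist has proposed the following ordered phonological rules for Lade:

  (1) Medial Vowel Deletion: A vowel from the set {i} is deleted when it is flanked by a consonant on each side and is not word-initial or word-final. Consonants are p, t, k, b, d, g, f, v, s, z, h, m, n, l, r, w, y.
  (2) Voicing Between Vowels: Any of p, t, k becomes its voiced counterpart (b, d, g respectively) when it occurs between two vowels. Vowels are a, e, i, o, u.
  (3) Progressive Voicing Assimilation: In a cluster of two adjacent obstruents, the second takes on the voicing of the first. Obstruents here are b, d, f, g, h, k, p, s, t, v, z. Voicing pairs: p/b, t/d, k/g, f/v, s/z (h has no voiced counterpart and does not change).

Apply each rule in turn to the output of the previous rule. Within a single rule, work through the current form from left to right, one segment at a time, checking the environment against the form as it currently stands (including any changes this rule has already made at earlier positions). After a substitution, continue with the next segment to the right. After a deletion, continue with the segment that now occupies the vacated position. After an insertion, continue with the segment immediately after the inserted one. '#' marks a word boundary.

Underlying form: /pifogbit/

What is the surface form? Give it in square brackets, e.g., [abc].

[pfogbd]

(1) Medial Vowel Deletion: [pifogbit] → [pfogbt]
(2) Voicing Between Vowels: no change — [pfogbt]
(3) Progressive Voicing Assimilation: [pfogbt] → [pfogbd]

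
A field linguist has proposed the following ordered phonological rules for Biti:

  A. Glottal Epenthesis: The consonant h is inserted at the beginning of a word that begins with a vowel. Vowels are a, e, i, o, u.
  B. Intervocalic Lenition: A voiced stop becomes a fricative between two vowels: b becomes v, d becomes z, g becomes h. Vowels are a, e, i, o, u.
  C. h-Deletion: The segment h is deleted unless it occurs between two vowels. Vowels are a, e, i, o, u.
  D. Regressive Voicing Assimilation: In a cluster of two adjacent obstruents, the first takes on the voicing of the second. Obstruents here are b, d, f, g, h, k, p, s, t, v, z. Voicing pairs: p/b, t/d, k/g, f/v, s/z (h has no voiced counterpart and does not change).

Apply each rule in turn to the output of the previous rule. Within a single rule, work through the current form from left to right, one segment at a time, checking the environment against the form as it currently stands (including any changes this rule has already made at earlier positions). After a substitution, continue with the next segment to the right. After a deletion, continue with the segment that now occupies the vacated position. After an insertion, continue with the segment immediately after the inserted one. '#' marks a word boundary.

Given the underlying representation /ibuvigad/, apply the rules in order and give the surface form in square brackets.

A Glottal Epenthesis: [ibuvigad] → [hibuvigad]
B Intervocalic Lenition: [hibuvigad] → [hivuvihad]
C h-Deletion: [hivuvihad] → [ivuvihad]
D Regressive Voicing Assimilation: no change — [ivuvihad]

[ivuvihad]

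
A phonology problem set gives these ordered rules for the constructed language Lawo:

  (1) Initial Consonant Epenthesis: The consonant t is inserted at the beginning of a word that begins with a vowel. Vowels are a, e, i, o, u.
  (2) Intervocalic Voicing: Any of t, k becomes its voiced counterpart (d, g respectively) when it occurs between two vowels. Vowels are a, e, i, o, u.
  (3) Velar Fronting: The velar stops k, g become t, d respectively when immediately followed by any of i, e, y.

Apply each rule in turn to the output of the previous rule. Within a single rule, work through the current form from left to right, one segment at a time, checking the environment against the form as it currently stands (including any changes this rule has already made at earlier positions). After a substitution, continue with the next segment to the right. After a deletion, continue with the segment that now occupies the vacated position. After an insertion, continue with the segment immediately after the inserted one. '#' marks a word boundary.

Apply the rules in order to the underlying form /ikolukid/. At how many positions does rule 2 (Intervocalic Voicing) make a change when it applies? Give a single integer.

(1) Initial Consonant Epenthesis: [ikolukid] → [tikolukid]
(2) Intervocalic Voicing: [tikolukid] → [tigolugid]
(3) Velar Fronting: [tigolugid] → [tigoludid]
Rule 2 changed 2 position(s).

2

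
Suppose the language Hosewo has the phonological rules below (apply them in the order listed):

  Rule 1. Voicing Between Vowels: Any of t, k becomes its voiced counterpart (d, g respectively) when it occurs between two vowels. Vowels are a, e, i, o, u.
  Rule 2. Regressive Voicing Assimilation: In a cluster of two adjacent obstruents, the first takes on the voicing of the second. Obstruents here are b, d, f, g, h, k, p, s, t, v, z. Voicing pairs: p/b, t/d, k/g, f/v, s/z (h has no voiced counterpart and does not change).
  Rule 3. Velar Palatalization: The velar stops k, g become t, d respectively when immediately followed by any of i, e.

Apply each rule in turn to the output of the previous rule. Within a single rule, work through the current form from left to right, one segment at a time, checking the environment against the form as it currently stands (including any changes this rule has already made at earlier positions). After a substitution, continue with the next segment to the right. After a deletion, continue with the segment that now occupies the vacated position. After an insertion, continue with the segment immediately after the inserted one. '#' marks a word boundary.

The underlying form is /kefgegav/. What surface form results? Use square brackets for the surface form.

[tevdegav]

Rule 1 Voicing Between Vowels: no change — [kefgegav]
Rule 2 Regressive Voicing Assimilation: [kefgegav] → [kevgegav]
Rule 3 Velar Palatalization: [kevgegav] → [tevdegav]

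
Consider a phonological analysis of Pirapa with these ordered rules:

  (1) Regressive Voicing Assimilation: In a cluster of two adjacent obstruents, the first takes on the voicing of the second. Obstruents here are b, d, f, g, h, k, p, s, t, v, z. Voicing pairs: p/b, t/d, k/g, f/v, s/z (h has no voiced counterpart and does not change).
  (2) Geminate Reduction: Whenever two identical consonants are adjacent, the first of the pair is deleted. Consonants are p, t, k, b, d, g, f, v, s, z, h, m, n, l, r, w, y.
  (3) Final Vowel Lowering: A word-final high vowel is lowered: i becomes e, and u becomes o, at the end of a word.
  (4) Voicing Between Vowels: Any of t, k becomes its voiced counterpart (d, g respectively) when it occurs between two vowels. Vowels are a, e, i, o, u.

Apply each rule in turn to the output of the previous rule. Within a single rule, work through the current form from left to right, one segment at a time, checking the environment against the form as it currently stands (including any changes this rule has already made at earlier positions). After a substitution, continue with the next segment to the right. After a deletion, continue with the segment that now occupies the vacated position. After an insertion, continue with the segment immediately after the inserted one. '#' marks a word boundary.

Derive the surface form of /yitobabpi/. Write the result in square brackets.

[yidobape]

(1) Regressive Voicing Assimilation: [yitobabpi] → [yitobappi]
(2) Geminate Reduction: [yitobappi] → [yitobapi]
(3) Final Vowel Lowering: [yitobapi] → [yitobape]
(4) Voicing Between Vowels: [yitobape] → [yidobape]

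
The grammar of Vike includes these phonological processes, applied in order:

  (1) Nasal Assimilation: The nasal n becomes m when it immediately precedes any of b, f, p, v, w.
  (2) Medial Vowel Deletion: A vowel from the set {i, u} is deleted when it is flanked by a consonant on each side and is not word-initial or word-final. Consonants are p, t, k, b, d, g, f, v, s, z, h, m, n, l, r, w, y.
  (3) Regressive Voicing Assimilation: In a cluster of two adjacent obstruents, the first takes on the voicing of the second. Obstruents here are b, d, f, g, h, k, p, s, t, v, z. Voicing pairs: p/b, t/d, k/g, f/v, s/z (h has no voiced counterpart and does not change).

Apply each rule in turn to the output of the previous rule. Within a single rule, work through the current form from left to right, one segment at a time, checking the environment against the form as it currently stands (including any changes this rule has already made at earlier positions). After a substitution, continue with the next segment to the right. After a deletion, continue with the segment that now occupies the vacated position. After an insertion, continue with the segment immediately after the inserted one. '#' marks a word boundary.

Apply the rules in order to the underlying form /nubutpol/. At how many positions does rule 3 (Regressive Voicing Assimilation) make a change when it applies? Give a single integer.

(1) Nasal Assimilation: no change — [nubutpol]
(2) Medial Vowel Deletion: [nubutpol] → [nbtpol]
(3) Regressive Voicing Assimilation: [nbtpol] → [nptpol]
Rule 3 changed 1 position(s).

1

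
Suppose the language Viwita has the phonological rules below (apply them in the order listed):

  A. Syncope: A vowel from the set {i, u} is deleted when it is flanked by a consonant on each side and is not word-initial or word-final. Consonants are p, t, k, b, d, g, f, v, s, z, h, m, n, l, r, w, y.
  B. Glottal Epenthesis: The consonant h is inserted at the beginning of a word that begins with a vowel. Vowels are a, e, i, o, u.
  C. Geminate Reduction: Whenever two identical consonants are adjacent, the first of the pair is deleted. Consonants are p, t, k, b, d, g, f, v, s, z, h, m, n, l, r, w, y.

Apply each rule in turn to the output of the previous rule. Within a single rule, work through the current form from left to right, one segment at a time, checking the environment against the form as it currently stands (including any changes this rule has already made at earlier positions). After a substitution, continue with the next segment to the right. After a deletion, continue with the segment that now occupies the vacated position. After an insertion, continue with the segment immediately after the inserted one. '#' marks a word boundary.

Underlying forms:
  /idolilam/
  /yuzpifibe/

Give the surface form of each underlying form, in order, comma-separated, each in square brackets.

[hidolam], [yzpfbe]

/idolilam/:
  A Syncope: [idolilam] → [idollam]
  B Glottal Epenthesis: [idollam] → [hidollam]
  C Geminate Reduction: [hidollam] → [hidolam]
/yuzpifibe/:
  A Syncope: [yuzpifibe] → [yzpfbe]
  B Glottal Epenthesis: no change — [yzpfbe]
  C Geminate Reduction: no change — [yzpfbe]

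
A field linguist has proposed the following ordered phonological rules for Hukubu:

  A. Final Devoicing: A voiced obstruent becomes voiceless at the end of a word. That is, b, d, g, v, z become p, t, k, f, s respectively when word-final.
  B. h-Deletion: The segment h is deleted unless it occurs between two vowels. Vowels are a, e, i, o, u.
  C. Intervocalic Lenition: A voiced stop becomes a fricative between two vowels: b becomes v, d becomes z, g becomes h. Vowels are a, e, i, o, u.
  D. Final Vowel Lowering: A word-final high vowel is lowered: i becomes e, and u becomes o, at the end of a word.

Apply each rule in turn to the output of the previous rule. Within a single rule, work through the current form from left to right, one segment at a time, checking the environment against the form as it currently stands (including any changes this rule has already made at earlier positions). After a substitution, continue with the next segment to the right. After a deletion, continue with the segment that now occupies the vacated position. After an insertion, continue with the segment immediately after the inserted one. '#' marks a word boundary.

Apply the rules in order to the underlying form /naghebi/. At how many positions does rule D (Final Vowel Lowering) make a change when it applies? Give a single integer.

1

A Final Devoicing: no change — [naghebi]
B h-Deletion: [naghebi] → [nagebi]
C Intervocalic Lenition: [nagebi] → [nahevi]
D Final Vowel Lowering: [nahevi] → [naheve]
Rule D changed 1 position(s).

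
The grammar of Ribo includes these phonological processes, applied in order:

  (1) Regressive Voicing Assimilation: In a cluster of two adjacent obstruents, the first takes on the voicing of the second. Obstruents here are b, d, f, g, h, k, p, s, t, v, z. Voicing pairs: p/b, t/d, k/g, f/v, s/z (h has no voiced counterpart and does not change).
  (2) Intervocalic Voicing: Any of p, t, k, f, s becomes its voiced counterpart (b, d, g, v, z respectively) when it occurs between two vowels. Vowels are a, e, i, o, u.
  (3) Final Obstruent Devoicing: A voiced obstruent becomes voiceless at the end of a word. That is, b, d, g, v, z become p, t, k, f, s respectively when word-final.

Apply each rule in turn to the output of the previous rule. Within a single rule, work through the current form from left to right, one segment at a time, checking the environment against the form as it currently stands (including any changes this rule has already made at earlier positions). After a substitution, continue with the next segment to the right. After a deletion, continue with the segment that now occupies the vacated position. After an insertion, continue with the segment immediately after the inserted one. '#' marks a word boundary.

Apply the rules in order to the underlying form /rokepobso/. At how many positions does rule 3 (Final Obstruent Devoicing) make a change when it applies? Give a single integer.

(1) Regressive Voicing Assimilation: [rokepobso] → [rokepopso]
(2) Intervocalic Voicing: [rokepopso] → [rogebopso]
(3) Final Obstruent Devoicing: no change — [rogebopso]
Rule 3 changed 0 position(s).

0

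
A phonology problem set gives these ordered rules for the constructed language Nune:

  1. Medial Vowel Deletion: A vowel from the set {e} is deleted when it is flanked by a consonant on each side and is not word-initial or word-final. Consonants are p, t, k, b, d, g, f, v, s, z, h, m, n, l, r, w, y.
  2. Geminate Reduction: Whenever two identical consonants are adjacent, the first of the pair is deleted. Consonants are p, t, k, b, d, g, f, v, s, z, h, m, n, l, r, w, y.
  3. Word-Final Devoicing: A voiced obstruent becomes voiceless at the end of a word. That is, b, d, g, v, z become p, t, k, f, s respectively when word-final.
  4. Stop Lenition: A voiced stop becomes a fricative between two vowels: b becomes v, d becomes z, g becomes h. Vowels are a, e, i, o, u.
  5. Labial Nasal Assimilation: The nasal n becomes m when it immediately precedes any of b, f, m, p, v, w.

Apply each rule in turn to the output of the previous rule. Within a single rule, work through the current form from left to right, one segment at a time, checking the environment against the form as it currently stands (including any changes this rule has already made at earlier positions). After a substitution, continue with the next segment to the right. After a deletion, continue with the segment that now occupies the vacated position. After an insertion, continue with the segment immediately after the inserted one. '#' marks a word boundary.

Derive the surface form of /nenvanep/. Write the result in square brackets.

[mvamp]

1 Medial Vowel Deletion: [nenvanep] → [nnvanp]
2 Geminate Reduction: [nnvanp] → [nvanp]
3 Word-Final Devoicing: no change — [nvanp]
4 Stop Lenition: no change — [nvanp]
5 Labial Nasal Assimilation: [nvanp] → [mvamp]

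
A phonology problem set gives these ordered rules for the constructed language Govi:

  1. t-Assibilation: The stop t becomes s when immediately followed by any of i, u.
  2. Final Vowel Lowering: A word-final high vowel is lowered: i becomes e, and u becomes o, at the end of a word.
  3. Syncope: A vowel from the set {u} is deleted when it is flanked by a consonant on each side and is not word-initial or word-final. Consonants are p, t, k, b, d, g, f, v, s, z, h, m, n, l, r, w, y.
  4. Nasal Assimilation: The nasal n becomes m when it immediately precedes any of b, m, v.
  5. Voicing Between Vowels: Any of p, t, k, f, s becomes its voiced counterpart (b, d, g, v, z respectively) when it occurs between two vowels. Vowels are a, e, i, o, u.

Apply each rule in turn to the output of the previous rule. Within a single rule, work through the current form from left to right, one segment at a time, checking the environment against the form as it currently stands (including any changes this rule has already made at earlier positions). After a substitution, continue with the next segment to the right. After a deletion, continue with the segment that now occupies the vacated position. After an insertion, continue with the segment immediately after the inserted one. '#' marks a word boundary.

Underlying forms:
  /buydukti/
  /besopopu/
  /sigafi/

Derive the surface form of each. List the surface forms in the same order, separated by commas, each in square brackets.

/buydukti/:
  1 t-Assibilation: [buydukti] → [buyduksi]
  2 Final Vowel Lowering: [buyduksi] → [buydukse]
  3 Syncope: [buydukse] → [bydkse]
  4 Nasal Assimilation: no change — [bydkse]
  5 Voicing Between Vowels: no change — [bydkse]
/besopopu/:
  1 t-Assibilation: no change — [besopopu]
  2 Final Vowel Lowering: [besopopu] → [besopopo]
  3 Syncope: no change — [besopopo]
  4 Nasal Assimilation: no change — [besopopo]
  5 Voicing Between Vowels: [besopopo] → [bezobobo]
/sigafi/:
  1 t-Assibilation: no change — [sigafi]
  2 Final Vowel Lowering: [sigafi] → [sigafe]
  3 Syncope: no change — [sigafe]
  4 Nasal Assimilation: no change — [sigafe]
  5 Voicing Between Vowels: [sigafe] → [sigave]

[bydkse], [bezobobo], [sigave]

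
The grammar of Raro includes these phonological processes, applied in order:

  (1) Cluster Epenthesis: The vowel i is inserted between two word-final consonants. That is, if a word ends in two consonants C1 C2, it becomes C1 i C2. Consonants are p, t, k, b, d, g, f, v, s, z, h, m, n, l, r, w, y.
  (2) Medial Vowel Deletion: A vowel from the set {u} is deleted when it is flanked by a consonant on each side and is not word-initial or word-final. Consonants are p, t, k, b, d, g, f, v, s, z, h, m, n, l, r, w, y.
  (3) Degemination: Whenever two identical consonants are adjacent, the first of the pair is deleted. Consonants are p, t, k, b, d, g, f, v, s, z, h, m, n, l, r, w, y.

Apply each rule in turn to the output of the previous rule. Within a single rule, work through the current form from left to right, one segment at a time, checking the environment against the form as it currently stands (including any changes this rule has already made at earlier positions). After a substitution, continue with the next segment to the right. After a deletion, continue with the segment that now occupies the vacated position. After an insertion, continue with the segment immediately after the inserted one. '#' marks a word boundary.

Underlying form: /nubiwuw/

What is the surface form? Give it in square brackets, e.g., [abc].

(1) Cluster Epenthesis: no change — [nubiwuw]
(2) Medial Vowel Deletion: [nubiwuw] → [nbiww]
(3) Degemination: [nbiww] → [nbiw]

[nbiw]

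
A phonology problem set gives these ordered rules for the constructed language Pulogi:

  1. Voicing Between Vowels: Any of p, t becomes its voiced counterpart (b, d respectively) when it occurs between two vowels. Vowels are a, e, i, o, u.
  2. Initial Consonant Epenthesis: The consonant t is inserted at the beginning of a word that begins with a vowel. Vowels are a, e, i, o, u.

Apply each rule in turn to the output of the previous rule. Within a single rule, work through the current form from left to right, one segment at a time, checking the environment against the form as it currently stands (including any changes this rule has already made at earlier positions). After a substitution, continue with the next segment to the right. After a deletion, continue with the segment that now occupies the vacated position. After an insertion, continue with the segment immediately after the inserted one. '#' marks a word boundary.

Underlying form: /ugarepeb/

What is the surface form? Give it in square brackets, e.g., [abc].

1 Voicing Between Vowels: [ugarepeb] → [ugarebeb]
2 Initial Consonant Epenthesis: [ugarebeb] → [tugarebeb]

[tugarebeb]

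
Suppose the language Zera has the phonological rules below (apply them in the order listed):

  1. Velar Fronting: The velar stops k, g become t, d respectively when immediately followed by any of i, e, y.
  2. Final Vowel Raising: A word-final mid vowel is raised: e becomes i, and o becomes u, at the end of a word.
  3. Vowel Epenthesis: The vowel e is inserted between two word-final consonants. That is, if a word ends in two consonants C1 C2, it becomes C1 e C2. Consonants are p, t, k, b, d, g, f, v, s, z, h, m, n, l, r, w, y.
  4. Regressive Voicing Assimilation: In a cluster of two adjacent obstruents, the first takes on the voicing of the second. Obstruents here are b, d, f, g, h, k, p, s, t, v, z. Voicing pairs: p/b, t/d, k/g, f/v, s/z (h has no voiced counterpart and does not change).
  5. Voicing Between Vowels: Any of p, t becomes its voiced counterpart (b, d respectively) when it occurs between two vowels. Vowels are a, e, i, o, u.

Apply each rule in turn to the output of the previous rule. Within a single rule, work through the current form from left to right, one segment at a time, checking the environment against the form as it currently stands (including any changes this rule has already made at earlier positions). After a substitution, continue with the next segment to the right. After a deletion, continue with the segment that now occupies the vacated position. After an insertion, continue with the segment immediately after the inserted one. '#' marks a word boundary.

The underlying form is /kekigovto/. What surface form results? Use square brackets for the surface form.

[tedigoftu]

1 Velar Fronting: [kekigovto] → [tetigovto]
2 Final Vowel Raising: [tetigovto] → [tetigovtu]
3 Vowel Epenthesis: no change — [tetigovtu]
4 Regressive Voicing Assimilation: [tetigovtu] → [tetigoftu]
5 Voicing Between Vowels: [tetigoftu] → [tedigoftu]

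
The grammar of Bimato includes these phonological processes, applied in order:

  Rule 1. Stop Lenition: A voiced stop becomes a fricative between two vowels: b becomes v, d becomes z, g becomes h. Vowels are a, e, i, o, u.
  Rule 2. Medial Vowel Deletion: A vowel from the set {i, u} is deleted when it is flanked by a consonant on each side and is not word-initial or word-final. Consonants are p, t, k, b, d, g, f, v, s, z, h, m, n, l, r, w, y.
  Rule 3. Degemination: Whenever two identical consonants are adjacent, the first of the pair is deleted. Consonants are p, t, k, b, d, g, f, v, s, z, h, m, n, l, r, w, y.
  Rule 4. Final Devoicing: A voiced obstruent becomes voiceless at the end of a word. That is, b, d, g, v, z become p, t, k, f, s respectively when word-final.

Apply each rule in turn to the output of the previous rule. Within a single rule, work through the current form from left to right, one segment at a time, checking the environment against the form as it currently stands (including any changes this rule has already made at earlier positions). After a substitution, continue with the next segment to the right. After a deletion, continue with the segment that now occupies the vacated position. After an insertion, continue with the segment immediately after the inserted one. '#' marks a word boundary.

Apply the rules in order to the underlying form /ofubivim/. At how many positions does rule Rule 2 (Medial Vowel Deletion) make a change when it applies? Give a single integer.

3

Rule 1 Stop Lenition: [ofubivim] → [ofuvivim]
Rule 2 Medial Vowel Deletion: [ofuvivim] → [ofvvm]
Rule 3 Degemination: [ofvvm] → [ofvm]
Rule 4 Final Devoicing: no change — [ofvm]
Rule Rule 2 changed 3 position(s).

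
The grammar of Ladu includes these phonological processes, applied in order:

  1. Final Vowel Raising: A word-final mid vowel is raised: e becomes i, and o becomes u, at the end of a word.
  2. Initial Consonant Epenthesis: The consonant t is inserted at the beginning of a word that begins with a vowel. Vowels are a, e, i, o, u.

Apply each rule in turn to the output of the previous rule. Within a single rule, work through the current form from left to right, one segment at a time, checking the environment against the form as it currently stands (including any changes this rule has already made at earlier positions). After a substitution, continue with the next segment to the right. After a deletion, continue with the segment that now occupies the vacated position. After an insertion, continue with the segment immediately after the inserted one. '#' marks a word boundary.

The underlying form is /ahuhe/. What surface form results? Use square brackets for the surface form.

1 Final Vowel Raising: [ahuhe] → [ahuhi]
2 Initial Consonant Epenthesis: [ahuhi] → [tahuhi]

[tahuhi]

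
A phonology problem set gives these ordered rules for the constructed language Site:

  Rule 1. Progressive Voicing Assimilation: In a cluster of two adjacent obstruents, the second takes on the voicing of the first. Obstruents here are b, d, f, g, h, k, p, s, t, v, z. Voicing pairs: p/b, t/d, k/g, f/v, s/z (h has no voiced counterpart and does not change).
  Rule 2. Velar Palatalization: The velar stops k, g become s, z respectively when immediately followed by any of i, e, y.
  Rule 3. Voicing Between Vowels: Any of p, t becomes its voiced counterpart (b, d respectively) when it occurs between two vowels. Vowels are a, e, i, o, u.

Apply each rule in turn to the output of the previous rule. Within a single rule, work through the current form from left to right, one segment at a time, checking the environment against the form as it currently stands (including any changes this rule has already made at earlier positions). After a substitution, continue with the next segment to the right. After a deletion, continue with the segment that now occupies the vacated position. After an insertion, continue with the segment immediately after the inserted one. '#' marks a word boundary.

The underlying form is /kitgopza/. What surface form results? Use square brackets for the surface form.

[sitkopsa]

Rule 1 Progressive Voicing Assimilation: [kitgopza] → [kitkopsa]
Rule 2 Velar Palatalization: [kitkopsa] → [sitkopsa]
Rule 3 Voicing Between Vowels: no change — [sitkopsa]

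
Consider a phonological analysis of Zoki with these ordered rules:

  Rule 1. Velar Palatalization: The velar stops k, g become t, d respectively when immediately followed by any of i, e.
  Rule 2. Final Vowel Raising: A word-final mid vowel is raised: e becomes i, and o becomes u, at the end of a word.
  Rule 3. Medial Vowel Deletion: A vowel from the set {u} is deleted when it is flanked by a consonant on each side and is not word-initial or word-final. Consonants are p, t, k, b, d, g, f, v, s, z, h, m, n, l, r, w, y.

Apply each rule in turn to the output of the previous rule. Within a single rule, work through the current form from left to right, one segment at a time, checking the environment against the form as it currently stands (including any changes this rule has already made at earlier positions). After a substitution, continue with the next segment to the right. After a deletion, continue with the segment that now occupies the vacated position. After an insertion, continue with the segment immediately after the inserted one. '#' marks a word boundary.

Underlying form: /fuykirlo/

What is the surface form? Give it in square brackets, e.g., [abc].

[fytirlu]

Rule 1 Velar Palatalization: [fuykirlo] → [fuytirlo]
Rule 2 Final Vowel Raising: [fuytirlo] → [fuytirlu]
Rule 3 Medial Vowel Deletion: [fuytirlu] → [fytirlu]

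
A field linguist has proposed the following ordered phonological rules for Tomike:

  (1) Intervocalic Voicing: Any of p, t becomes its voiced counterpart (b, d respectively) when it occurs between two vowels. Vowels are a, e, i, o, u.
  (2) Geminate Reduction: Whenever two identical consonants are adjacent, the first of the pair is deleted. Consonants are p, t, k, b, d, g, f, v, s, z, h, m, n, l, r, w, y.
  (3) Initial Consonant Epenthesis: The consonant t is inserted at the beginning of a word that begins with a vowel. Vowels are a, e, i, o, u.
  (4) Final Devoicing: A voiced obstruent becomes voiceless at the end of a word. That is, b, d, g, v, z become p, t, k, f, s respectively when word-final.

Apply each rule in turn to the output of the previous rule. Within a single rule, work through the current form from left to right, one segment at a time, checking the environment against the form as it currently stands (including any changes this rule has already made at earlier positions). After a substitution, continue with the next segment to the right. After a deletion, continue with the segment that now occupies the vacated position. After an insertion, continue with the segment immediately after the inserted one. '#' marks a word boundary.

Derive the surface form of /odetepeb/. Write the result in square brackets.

(1) Intervocalic Voicing: [odetepeb] → [odedebeb]
(2) Geminate Reduction: no change — [odedebeb]
(3) Initial Consonant Epenthesis: [odedebeb] → [todedebeb]
(4) Final Devoicing: [todedebeb] → [todedebep]

[todedebep]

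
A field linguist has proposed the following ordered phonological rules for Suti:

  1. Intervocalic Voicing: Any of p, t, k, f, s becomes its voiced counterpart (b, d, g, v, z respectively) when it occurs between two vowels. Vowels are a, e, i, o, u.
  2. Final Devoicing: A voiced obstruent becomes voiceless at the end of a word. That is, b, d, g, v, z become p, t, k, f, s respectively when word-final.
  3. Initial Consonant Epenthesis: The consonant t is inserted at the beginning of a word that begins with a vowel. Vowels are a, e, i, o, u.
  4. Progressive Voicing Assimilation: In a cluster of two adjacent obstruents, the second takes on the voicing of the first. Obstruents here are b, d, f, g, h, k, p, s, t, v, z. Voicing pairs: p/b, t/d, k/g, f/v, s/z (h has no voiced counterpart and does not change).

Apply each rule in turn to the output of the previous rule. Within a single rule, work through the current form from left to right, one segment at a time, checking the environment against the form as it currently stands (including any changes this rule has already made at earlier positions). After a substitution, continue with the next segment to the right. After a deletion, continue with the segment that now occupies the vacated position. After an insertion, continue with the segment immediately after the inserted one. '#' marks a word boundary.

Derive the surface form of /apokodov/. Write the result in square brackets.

1 Intervocalic Voicing: [apokodov] → [abogodov]
2 Final Devoicing: [abogodov] → [abogodof]
3 Initial Consonant Epenthesis: [abogodof] → [tabogodof]
4 Progressive Voicing Assimilation: no change — [tabogodof]

[tabogodof]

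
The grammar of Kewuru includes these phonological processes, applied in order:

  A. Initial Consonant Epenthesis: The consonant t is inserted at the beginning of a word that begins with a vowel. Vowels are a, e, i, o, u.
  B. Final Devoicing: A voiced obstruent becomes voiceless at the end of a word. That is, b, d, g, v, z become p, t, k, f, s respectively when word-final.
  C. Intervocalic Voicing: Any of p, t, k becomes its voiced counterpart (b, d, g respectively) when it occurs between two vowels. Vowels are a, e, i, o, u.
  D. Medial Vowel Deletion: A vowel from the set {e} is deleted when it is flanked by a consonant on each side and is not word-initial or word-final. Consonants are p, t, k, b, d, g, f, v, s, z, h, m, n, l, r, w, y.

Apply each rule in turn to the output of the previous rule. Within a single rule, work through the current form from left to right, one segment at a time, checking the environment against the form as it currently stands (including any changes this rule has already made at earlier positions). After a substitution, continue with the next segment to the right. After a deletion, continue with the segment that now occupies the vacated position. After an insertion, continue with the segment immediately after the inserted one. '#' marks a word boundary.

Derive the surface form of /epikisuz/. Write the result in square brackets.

[tbigisus]

A Initial Consonant Epenthesis: [epikisuz] → [tepikisuz]
B Final Devoicing: [tepikisuz] → [tepikisus]
C Intervocalic Voicing: [tepikisus] → [tebigisus]
D Medial Vowel Deletion: [tebigisus] → [tbigisus]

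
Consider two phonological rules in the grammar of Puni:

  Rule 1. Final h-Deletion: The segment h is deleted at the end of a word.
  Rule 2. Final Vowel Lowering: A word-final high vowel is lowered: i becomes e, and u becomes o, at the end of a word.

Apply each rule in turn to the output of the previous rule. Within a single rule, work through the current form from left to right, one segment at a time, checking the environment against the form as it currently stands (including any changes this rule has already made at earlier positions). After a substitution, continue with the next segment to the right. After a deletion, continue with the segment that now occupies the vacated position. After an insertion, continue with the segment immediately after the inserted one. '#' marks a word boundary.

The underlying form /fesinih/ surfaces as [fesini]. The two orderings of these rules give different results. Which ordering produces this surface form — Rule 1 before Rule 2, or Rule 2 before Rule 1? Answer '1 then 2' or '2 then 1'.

2 then 1

Order 1 then 2:
  1 Final h-Deletion: [fesinih] → [fesini]
  2 Final Vowel Lowering: [fesini] → [fesine]
  result: [fesine]
Order 2 then 1:
  2 Final Vowel Lowering: no change — [fesinih]
  1 Final h-Deletion: [fesinih] → [fesini]
  result: [fesini]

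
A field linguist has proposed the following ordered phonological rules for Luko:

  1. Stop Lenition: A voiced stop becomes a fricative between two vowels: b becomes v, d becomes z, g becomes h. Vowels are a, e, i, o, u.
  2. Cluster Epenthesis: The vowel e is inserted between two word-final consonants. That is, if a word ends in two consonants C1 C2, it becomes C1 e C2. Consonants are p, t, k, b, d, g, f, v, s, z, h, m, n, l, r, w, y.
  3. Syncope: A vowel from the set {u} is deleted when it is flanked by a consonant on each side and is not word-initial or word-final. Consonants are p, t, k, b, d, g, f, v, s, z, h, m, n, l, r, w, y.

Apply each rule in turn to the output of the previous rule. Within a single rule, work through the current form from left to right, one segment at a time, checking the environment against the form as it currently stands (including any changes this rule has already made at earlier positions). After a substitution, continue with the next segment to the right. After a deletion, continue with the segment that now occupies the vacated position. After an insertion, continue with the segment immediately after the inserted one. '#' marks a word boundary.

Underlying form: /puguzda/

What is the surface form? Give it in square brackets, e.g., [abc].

1 Stop Lenition: [puguzda] → [puhuzda]
2 Cluster Epenthesis: no change — [puhuzda]
3 Syncope: [puhuzda] → [phzda]

[phzda]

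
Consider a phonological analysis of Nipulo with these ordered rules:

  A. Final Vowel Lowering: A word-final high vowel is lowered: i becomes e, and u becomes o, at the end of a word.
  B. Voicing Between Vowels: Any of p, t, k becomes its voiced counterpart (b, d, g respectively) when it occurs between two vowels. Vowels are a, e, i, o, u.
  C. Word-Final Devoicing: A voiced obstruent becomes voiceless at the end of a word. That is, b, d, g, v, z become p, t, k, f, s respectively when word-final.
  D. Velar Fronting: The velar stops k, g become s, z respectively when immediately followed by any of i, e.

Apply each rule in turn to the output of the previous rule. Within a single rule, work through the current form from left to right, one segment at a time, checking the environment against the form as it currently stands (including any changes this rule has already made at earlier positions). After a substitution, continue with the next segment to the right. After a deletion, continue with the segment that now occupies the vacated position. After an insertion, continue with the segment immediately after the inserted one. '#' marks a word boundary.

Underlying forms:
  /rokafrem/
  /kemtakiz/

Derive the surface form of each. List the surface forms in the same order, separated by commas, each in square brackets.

/rokafrem/:
  A Final Vowel Lowering: no change — [rokafrem]
  B Voicing Between Vowels: [rokafrem] → [rogafrem]
  C Word-Final Devoicing: no change — [rogafrem]
  D Velar Fronting: no change — [rogafrem]
/kemtakiz/:
  A Final Vowel Lowering: no change — [kemtakiz]
  B Voicing Between Vowels: [kemtakiz] → [kemtagiz]
  C Word-Final Devoicing: [kemtagiz] → [kemtagis]
  D Velar Fronting: [kemtagis] → [semtazis]

[rogafrem], [semtazis]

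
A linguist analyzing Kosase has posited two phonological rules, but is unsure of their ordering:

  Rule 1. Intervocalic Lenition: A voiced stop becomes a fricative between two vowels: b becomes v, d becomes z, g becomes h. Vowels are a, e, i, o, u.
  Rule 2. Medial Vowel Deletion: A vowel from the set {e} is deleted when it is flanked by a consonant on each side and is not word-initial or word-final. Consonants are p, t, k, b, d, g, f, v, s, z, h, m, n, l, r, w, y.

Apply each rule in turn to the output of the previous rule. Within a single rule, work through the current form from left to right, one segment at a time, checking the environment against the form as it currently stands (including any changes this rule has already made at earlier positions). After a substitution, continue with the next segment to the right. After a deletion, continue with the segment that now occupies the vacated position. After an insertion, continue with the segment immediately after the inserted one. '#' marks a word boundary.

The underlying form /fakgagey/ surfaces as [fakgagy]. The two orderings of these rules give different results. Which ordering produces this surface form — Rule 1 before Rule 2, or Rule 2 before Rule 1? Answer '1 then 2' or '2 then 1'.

Order 1 then 2:
  1 Intervocalic Lenition: [fakgagey] → [fakgahey]
  2 Medial Vowel Deletion: [fakgahey] → [fakgahy]
  result: [fakgahy]
Order 2 then 1:
  2 Medial Vowel Deletion: [fakgagey] → [fakgagy]
  1 Intervocalic Lenition: no change — [fakgagy]
  result: [fakgagy]

2 then 1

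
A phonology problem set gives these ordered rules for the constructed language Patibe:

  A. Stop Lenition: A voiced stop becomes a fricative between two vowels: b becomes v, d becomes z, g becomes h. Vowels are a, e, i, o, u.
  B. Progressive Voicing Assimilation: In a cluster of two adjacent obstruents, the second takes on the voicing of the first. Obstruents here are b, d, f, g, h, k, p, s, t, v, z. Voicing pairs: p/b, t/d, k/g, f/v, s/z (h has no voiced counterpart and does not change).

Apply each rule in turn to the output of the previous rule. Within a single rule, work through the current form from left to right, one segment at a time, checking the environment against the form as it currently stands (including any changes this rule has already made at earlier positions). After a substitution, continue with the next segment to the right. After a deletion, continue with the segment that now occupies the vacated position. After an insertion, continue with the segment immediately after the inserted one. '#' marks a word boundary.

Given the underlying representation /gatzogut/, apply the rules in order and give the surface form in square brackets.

A Stop Lenition: [gatzogut] → [gatzohut]
B Progressive Voicing Assimilation: [gatzohut] → [gatsohut]

[gatsohut]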